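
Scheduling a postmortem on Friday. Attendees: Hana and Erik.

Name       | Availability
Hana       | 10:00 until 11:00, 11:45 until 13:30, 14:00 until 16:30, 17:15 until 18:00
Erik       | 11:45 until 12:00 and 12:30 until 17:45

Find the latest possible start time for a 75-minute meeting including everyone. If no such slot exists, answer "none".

Hana ∩ Erik: 11:45-12:00, 12:30-13:30, 14:00-16:30, 17:15-17:45.
The last common window of at least 75 minutes is 14:00-16:30; a 75-minute meeting can start as late as 15:15 and still end by 16:30.

15:15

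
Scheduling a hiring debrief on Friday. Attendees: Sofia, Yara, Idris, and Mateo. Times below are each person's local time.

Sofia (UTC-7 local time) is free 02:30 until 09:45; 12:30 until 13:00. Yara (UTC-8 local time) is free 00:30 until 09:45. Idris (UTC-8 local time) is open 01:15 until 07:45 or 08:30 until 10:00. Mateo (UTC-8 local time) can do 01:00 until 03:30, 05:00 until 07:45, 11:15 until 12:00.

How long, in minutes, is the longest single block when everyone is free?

Sofia in UTC: 09:30-16:45, 19:30-20:00 (add 7h to convert from UTC-7).
Yara in UTC: 08:30-17:45 (add 8h to convert from UTC-8).
Idris in UTC: 09:15-15:45, 16:30-18:00 (add 8h to convert from UTC-8).
Mateo in UTC: 09:00-11:30, 13:00-15:45, 19:15-20:00 (add 8h to convert from UTC-8).
Sofia ∩ Yara: 09:30-16:45.
Sofia ∩ Yara ∩ Idris: 09:30-15:45, 16:30-16:45.
Sofia ∩ Yara ∩ Idris ∩ Mateo: 09:30-11:30, 13:00-15:45.
So the common availability across everyone is 09:30-11:30, 13:00-15:45.
The longest is 13:00-15:45 at 165 minutes.

165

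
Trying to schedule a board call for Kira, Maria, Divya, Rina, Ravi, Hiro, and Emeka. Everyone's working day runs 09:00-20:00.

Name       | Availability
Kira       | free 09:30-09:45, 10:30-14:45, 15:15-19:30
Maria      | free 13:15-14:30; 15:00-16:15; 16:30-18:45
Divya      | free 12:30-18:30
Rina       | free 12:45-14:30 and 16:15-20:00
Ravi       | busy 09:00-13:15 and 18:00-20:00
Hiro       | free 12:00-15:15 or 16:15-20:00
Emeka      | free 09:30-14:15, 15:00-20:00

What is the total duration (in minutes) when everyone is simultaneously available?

150

Kira free: 09:30-09:45, 10:30-14:45, 15:15-19:30.
Maria free: 13:15-14:30, 15:00-16:15, 16:30-18:45.
Divya free: 12:30-18:30.
Rina free: 12:45-14:30, 16:15-20:00.
Ravi free: 13:15-18:00 (invert busy blocks within the working day).
Hiro free: 12:00-15:15, 16:15-20:00.
Emeka free: 09:30-14:15, 15:00-20:00.
Kira ∩ Maria: 13:15-14:30, 15:15-16:15, 16:30-18:45.
Kira ∩ Maria ∩ Divya: 13:15-14:30, 15:15-16:15, 16:30-18:30.
Kira ∩ Maria ∩ Divya ∩ Rina: 13:15-14:30, 16:30-18:30.
Kira ∩ Maria ∩ Divya ∩ Rina ∩ Ravi: 13:15-14:30, 16:30-18:00.
Kira ∩ Maria ∩ Divya ∩ Rina ∩ Ravi ∩ Hiro: 13:15-14:30, 16:30-18:00.
Kira ∩ Maria ∩ Divya ∩ Rina ∩ Ravi ∩ Hiro ∩ Emeka: 13:15-14:15, 16:30-18:00.
Summing the common windows: 60 + 90 = 150 minutes.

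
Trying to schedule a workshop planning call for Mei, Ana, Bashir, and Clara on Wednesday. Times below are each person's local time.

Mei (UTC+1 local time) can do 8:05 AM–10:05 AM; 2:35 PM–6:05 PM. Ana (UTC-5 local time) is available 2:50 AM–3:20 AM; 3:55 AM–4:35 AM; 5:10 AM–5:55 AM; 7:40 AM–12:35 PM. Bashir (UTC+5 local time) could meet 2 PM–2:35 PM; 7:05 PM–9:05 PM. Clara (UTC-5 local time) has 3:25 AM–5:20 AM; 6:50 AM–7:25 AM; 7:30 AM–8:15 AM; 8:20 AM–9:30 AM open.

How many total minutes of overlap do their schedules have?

30

Mei in UTC: 07:05-09:05, 13:35-17:05 (subtract 1h to convert from UTC+1).
Ana in UTC: 07:50-08:20, 08:55-09:35, 10:10-10:55, 12:40-17:35 (add 5h to convert from UTC-5).
Bashir in UTC: 09:00-09:35, 14:05-16:05 (subtract 5h to convert from UTC+5).
Clara in UTC: 08:25-10:20, 11:50-12:25, 12:30-13:15, 13:20-14:30 (add 5h to convert from UTC-5).
Mei ∩ Ana: 07:50-08:20, 08:55-09:05, 13:35-17:05.
Mei ∩ Ana ∩ Bashir: 09:00-09:05, 14:05-16:05.
Mei ∩ Ana ∩ Bashir ∩ Clara: 09:00-09:05, 14:05-14:30.
So the common availability across everyone is 09:00-09:05, 14:05-14:30.
Summing the common windows: 5 + 25 = 30 minutes.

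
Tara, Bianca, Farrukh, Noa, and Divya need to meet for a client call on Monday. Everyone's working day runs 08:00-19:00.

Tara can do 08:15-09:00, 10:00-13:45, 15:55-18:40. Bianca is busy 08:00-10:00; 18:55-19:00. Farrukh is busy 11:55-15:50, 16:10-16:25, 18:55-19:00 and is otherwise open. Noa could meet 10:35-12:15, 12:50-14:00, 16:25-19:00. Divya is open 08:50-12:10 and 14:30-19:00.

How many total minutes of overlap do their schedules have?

215

Tara free: 08:15-09:00, 10:00-13:45, 15:55-18:40.
Bianca free: 10:00-18:55 (invert busy blocks within the working day).
Farrukh free: 08:00-11:55, 15:50-16:10, 16:25-18:55 (invert busy blocks within the working day).
Noa free: 10:35-12:15, 12:50-14:00, 16:25-19:00.
Divya free: 08:50-12:10, 14:30-19:00.
Tara ∩ Bianca: 10:00-13:45, 15:55-18:40.
Tara ∩ Bianca ∩ Farrukh: 10:00-11:55, 15:55-16:10, 16:25-18:40.
Tara ∩ Bianca ∩ Farrukh ∩ Noa: 10:35-11:55, 16:25-18:40.
Tara ∩ Bianca ∩ Farrukh ∩ Noa ∩ Divya: 10:35-11:55, 16:25-18:40.
So the common availability across everyone is 10:35-11:55, 16:25-18:40.
Summing the common windows: 80 + 135 = 215 minutes.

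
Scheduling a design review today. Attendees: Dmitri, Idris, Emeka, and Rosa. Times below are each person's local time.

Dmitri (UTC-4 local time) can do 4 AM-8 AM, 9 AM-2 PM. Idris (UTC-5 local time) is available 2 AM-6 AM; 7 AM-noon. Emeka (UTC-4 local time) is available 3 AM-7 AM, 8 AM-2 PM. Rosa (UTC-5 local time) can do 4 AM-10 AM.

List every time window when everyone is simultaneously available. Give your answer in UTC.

09:00-11:00, 13:00-15:00

Dmitri in UTC: 08:00-12:00, 13:00-18:00 (add 4h to convert from UTC-4).
Idris in UTC: 07:00-11:00, 12:00-17:00 (add 5h to convert from UTC-5).
Emeka in UTC: 07:00-11:00, 12:00-18:00 (add 4h to convert from UTC-4).
Rosa in UTC: 09:00-15:00 (add 5h to convert from UTC-5).
Dmitri ∩ Idris: 08:00-11:00, 13:00-17:00.
Dmitri ∩ Idris ∩ Emeka: 08:00-11:00, 13:00-17:00.
Dmitri ∩ Idris ∩ Emeka ∩ Rosa: 09:00-11:00, 13:00-15:00.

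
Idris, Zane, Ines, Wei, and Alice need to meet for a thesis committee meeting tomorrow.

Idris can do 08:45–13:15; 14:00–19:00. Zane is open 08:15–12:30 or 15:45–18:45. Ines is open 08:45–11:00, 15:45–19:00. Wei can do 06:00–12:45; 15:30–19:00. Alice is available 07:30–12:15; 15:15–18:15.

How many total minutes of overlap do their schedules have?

285

Idris ∩ Zane: 08:45-12:30, 15:45-18:45.
Idris ∩ Zane ∩ Ines: 08:45-11:00, 15:45-18:45.
Idris ∩ Zane ∩ Ines ∩ Wei: 08:45-11:00, 15:45-18:45.
Idris ∩ Zane ∩ Ines ∩ Wei ∩ Alice: 08:45-11:00, 15:45-18:15.
Summing the common windows: 135 + 150 = 285 minutes.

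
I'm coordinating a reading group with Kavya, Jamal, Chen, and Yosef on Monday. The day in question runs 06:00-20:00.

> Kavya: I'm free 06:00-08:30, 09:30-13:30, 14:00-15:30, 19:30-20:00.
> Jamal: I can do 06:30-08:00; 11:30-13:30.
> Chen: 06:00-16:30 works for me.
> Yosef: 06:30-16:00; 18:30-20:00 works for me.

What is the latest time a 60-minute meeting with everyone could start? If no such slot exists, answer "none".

12:30

Kavya ∩ Jamal: 06:30-08:00, 11:30-13:30.
Kavya ∩ Jamal ∩ Chen: 06:30-08:00, 11:30-13:30.
Kavya ∩ Jamal ∩ Chen ∩ Yosef: 06:30-08:00, 11:30-13:30.
The last common window of at least 60 minutes is 11:30-13:30; a 60-minute meeting can start as late as 12:30 and still end by 13:30.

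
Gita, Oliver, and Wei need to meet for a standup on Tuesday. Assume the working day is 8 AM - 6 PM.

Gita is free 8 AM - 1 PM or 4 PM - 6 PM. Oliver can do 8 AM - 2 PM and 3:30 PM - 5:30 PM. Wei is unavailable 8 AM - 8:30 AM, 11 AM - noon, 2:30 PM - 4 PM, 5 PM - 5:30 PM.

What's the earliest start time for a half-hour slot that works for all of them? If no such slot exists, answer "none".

08:30

Gita free: 08:00-13:00, 16:00-18:00.
Oliver free: 08:00-14:00, 15:30-17:30.
Wei free: 08:30-11:00, 12:00-14:30, 16:00-17:00, 17:30-18:00 (invert busy blocks within the working day).
Gita ∩ Oliver: 08:00-13:00, 16:00-17:30.
Gita ∩ Oliver ∩ Wei: 08:30-11:00, 12:00-13:00, 16:00-17:00.
The first common window of at least 30 minutes is 08:30-11:00, so the earliest start is 08:30.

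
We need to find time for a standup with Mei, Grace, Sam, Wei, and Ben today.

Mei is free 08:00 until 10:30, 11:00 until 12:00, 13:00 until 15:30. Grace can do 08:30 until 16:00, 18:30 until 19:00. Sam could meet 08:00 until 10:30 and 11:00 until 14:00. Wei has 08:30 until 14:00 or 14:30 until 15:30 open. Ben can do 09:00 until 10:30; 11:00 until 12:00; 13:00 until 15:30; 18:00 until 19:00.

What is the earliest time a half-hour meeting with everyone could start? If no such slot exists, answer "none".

Mei ∩ Grace: 08:30-10:30, 11:00-12:00, 13:00-15:30.
Mei ∩ Grace ∩ Sam: 08:30-10:30, 11:00-12:00, 13:00-14:00.
Mei ∩ Grace ∩ Sam ∩ Wei: 08:30-10:30, 11:00-12:00, 13:00-14:00.
Mei ∩ Grace ∩ Sam ∩ Wei ∩ Ben: 09:00-10:30, 11:00-12:00, 13:00-14:00.
The first common window of at least 30 minutes is 09:00-10:30, so the earliest start is 09:00.

09:00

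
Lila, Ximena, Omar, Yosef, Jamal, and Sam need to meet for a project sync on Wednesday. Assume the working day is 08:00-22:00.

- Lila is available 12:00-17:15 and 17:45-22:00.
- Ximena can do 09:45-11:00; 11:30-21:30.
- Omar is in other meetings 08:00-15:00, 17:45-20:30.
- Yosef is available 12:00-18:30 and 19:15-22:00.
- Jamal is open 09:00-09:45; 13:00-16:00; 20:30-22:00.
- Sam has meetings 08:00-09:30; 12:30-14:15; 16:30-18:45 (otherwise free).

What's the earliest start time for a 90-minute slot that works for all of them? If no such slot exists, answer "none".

none

Lila free: 12:00-17:15, 17:45-22:00.
Ximena free: 09:45-11:00, 11:30-21:30.
Omar free: 15:00-17:45, 20:30-22:00 (invert busy blocks within the working day).
Yosef free: 12:00-18:30, 19:15-22:00.
Jamal free: 09:00-09:45, 13:00-16:00, 20:30-22:00.
Sam free: 09:30-12:30, 14:15-16:30, 18:45-22:00 (invert busy blocks within the working day).
Lila ∩ Ximena: 12:00-17:15, 17:45-21:30.
Lila ∩ Ximena ∩ Omar: 15:00-17:15, 20:30-21:30.
Lila ∩ Ximena ∩ Omar ∩ Yosef: 15:00-17:15, 20:30-21:30.
Lila ∩ Ximena ∩ Omar ∩ Yosef ∩ Jamal: 15:00-16:00, 20:30-21:30.
Lila ∩ Ximena ∩ Omar ∩ Yosef ∩ Jamal ∩ Sam: 15:00-16:00, 20:30-21:30.
No common window is at least 90 minutes long.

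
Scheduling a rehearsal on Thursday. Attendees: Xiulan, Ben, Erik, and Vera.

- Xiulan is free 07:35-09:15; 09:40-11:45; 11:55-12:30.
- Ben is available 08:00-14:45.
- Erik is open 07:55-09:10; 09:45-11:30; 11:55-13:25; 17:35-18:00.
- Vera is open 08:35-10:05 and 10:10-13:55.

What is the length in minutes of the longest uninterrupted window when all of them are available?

80

Xiulan ∩ Ben: 08:00-09:15, 09:40-11:45, 11:55-12:30.
Xiulan ∩ Ben ∩ Erik: 08:00-09:10, 09:45-11:30, 11:55-12:30.
Xiulan ∩ Ben ∩ Erik ∩ Vera: 08:35-09:10, 09:45-10:05, 10:10-11:30, 11:55-12:30.
So the common availability across everyone is 08:35-09:10, 09:45-10:05, 10:10-11:30, 11:55-12:30.
The longest is 10:10-11:30 at 80 minutes.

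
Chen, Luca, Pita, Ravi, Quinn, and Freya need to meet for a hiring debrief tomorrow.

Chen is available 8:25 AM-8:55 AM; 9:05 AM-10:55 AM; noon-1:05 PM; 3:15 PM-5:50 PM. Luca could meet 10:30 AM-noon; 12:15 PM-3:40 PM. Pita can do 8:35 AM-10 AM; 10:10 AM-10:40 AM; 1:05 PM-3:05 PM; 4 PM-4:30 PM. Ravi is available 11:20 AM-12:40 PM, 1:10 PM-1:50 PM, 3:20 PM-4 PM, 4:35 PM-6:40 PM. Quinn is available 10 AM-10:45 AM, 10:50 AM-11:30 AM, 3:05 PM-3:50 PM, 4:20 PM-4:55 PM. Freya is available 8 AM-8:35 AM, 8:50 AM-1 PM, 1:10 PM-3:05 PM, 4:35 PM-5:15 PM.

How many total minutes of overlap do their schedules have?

0

Chen ∩ Luca: 10:30-10:55, 12:15-13:05, 15:15-15:40.
Chen ∩ Luca ∩ Pita: 10:30-10:40.
Chen ∩ Luca ∩ Pita ∩ Ravi: ∅.
Chen ∩ Luca ∩ Pita ∩ Ravi ∩ Quinn: ∅.
Chen ∩ Luca ∩ Pita ∩ Ravi ∩ Quinn ∩ Freya: ∅.
There is no time when everyone is free.
There is no common window, so the total is 0 minutes.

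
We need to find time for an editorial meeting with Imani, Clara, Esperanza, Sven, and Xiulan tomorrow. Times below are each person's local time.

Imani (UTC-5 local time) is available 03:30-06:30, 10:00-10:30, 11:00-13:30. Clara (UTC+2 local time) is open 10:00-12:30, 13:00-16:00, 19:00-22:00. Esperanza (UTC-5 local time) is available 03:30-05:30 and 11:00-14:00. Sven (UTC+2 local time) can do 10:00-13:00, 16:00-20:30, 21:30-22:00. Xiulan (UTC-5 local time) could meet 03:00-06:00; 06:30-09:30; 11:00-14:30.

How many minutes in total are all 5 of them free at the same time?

Imani in UTC: 08:30-11:30, 15:00-15:30, 16:00-18:30 (add 5h to convert from UTC-5).
Clara in UTC: 08:00-10:30, 11:00-14:00, 17:00-20:00 (subtract 2h to convert from UTC+2).
Esperanza in UTC: 08:30-10:30, 16:00-19:00 (add 5h to convert from UTC-5).
Sven in UTC: 08:00-11:00, 14:00-18:30, 19:30-20:00 (subtract 2h to convert from UTC+2).
Xiulan in UTC: 08:00-11:00, 11:30-14:30, 16:00-19:30 (add 5h to convert from UTC-5).
Imani ∩ Clara: 08:30-10:30, 11:00-11:30, 17:00-18:30.
Imani ∩ Clara ∩ Esperanza: 08:30-10:30, 17:00-18:30.
Imani ∩ Clara ∩ Esperanza ∩ Sven: 08:30-10:30, 17:00-18:30.
Imani ∩ Clara ∩ Esperanza ∩ Sven ∩ Xiulan: 08:30-10:30, 17:00-18:30.
Summing the common windows: 120 + 90 = 210 minutes.

210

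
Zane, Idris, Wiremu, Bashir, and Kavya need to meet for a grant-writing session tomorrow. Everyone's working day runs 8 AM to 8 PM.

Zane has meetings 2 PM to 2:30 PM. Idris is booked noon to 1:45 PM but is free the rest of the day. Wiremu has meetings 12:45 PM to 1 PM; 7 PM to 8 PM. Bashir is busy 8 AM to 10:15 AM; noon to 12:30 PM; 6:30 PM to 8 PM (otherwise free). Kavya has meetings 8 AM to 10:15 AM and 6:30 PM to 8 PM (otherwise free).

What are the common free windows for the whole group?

Zane free: 08:00-14:00, 14:30-20:00 (invert busy blocks within the working day).
Idris free: 08:00-12:00, 13:45-20:00 (invert busy blocks within the working day).
Wiremu free: 08:00-12:45, 13:00-19:00 (invert busy blocks within the working day).
Bashir free: 10:15-12:00, 12:30-18:30 (invert busy blocks within the working day).
Kavya free: 10:15-18:30 (invert busy blocks within the working day).
Zane ∩ Idris: 08:00-12:00, 13:45-14:00, 14:30-20:00.
Zane ∩ Idris ∩ Wiremu: 08:00-12:00, 13:45-14:00, 14:30-19:00.
Zane ∩ Idris ∩ Wiremu ∩ Bashir: 10:15-12:00, 13:45-14:00, 14:30-18:30.
Zane ∩ Idris ∩ Wiremu ∩ Bashir ∩ Kavya: 10:15-12:00, 13:45-14:00, 14:30-18:30.

10:15-12:00, 13:45-14:00, 14:30-18:30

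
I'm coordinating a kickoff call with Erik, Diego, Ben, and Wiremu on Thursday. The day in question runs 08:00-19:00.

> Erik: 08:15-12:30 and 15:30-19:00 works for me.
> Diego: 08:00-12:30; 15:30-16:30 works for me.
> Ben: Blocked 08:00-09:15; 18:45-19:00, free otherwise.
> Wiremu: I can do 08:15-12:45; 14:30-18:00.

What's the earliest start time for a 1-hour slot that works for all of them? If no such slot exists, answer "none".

Erik free: 08:15-12:30, 15:30-19:00.
Diego free: 08:00-12:30, 15:30-16:30.
Ben free: 09:15-18:45 (invert busy blocks within the working day).
Wiremu free: 08:15-12:45, 14:30-18:00.
Erik ∩ Diego: 08:15-12:30, 15:30-16:30.
Erik ∩ Diego ∩ Ben: 09:15-12:30, 15:30-16:30.
Erik ∩ Diego ∩ Ben ∩ Wiremu: 09:15-12:30, 15:30-16:30.
Those are the intersection windows.
The first common window of at least 60 minutes is 09:15-12:30, so the earliest start is 09:15.

09:15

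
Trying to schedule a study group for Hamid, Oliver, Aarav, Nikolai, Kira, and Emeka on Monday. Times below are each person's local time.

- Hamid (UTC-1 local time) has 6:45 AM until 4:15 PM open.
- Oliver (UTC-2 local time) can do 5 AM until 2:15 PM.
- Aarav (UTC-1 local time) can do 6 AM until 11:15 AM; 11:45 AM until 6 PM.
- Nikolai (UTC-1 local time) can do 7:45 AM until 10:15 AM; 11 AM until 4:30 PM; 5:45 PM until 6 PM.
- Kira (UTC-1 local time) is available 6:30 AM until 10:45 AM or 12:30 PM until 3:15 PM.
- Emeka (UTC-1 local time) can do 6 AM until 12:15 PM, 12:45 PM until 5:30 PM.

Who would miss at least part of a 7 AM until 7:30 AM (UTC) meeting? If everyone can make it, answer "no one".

Hamid, Kira, Nikolai

Hamid in UTC: 07:45-17:15 (add 1h to convert from UTC-1).
Oliver in UTC: 07:00-16:15 (add 2h to convert from UTC-2).
Aarav in UTC: 07:00-12:15, 12:45-19:00 (add 1h to convert from UTC-1).
Nikolai in UTC: 08:45-11:15, 12:00-17:30, 18:45-19:00 (add 1h to convert from UTC-1).
Kira in UTC: 07:30-11:45, 13:30-16:15 (add 1h to convert from UTC-1).
Emeka in UTC: 07:00-13:15, 13:45-18:30 (add 1h to convert from UTC-1).
Hamid: not fully free for 07:00-07:30. Oliver: free for 07:00-07:30. Aarav: free for 07:00-07:30. Nikolai: not fully free for 07:00-07:30. Kira: not fully free for 07:00-07:30. Emeka: free for 07:00-07:30.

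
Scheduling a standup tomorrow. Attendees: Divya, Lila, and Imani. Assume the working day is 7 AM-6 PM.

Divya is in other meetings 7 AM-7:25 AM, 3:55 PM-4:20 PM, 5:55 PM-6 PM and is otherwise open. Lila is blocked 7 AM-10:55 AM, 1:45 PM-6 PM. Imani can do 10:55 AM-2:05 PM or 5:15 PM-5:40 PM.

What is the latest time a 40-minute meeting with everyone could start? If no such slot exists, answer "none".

Divya free: 07:25-15:55, 16:20-17:55 (invert busy blocks within the working day).
Lila free: 10:55-13:45 (invert busy blocks within the working day).
Imani free: 10:55-14:05, 17:15-17:40.
Divya ∩ Lila: 10:55-13:45.
Divya ∩ Lila ∩ Imani: 10:55-13:45.
The last common window of at least 40 minutes is 10:55-13:45; a 40-minute meeting can start as late as 13:05 and still end by 13:45.

13:05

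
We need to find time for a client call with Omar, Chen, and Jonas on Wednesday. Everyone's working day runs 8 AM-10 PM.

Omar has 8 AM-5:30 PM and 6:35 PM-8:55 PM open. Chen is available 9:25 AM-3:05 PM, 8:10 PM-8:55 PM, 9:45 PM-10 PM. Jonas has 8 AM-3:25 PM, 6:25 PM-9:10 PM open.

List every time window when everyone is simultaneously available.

09:25-15:05, 20:10-20:55

Omar ∩ Chen: 09:25-15:05, 20:10-20:55.
Omar ∩ Chen ∩ Jonas: 09:25-15:05, 20:10-20:55.
So the common availability across everyone is 09:25-15:05, 20:10-20:55.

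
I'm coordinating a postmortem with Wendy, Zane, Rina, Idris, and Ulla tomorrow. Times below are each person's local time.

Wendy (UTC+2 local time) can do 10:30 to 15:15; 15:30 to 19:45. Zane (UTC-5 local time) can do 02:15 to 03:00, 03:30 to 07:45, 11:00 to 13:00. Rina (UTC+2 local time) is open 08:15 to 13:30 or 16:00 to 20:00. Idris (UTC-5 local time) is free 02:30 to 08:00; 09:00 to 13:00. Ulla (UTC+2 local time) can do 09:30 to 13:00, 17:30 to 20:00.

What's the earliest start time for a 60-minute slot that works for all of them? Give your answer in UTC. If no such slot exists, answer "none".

Wendy in UTC: 08:30-13:15, 13:30-17:45 (subtract 2h to convert from UTC+2).
Zane in UTC: 07:15-08:00, 08:30-12:45, 16:00-18:00 (add 5h to convert from UTC-5).
Rina in UTC: 06:15-11:30, 14:00-18:00 (subtract 2h to convert from UTC+2).
Idris in UTC: 07:30-13:00, 14:00-18:00 (add 5h to convert from UTC-5).
Ulla in UTC: 07:30-11:00, 15:30-18:00 (subtract 2h to convert from UTC+2).
Wendy ∩ Zane: 08:30-12:45, 16:00-17:45.
Wendy ∩ Zane ∩ Rina: 08:30-11:30, 16:00-17:45.
Wendy ∩ Zane ∩ Rina ∩ Idris: 08:30-11:30, 16:00-17:45.
Wendy ∩ Zane ∩ Rina ∩ Idris ∩ Ulla: 08:30-11:00, 16:00-17:45.
Those are the intersection windows.
The first common window of at least 60 minutes is 08:30-11:00, so the earliest start is 08:30.

08:30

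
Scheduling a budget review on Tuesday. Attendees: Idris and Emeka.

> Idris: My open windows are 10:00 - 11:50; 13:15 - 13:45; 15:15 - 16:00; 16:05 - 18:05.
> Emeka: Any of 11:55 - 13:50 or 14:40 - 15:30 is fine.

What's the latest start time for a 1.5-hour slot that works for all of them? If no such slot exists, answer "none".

Idris ∩ Emeka: 13:15-13:45, 15:15-15:30.
No common window is at least 90 minutes long.

none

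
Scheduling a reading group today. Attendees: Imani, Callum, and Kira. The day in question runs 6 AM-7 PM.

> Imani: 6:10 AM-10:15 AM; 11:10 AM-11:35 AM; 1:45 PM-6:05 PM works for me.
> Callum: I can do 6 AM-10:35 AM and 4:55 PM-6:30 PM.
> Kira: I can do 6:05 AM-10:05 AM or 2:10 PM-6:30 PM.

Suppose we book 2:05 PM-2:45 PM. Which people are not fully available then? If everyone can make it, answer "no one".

Imani: free for 14:05-14:45. Callum: not fully free for 14:05-14:45. Kira: not fully free for 14:05-14:45.

Callum, Kira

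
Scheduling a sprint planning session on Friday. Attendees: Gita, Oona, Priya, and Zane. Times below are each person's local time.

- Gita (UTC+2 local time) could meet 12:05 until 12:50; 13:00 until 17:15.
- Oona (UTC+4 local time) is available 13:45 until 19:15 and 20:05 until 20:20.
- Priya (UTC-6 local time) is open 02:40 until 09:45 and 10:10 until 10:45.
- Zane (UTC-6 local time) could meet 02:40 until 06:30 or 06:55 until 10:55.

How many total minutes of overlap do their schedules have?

Gita in UTC: 10:05-10:50, 11:00-15:15 (subtract 2h to convert from UTC+2).
Oona in UTC: 09:45-15:15, 16:05-16:20 (subtract 4h to convert from UTC+4).
Priya in UTC: 08:40-15:45, 16:10-16:45 (add 6h to convert from UTC-6).
Zane in UTC: 08:40-12:30, 12:55-16:55 (add 6h to convert from UTC-6).
Gita ∩ Oona: 10:05-10:50, 11:00-15:15.
Gita ∩ Oona ∩ Priya: 10:05-10:50, 11:00-15:15.
Gita ∩ Oona ∩ Priya ∩ Zane: 10:05-10:50, 11:00-12:30, 12:55-15:15.
So the common availability across everyone is 10:05-10:50, 11:00-12:30, 12:55-15:15.
Summing the common windows: 45 + 90 + 140 = 275 minutes.

275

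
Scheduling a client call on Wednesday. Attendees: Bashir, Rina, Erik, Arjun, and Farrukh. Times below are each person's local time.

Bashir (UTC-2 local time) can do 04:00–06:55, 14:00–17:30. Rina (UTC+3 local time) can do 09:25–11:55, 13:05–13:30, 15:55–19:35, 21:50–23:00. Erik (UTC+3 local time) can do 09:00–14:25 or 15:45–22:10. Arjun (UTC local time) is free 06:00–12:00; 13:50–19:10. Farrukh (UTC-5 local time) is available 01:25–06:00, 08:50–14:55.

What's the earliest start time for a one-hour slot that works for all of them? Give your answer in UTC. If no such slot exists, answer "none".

06:25

Bashir in UTC: 06:00-08:55, 16:00-19:30 (add 2h to convert from UTC-2).
Rina in UTC: 06:25-08:55, 10:05-10:30, 12:55-16:35, 18:50-20:00 (subtract 3h to convert from UTC+3).
Erik in UTC: 06:00-11:25, 12:45-19:10 (subtract 3h to convert from UTC+3).
Arjun in UTC: 06:00-12:00, 13:50-19:10.
Farrukh in UTC: 06:25-11:00, 13:50-19:55 (add 5h to convert from UTC-5).
Bashir ∩ Rina: 06:25-08:55, 16:00-16:35, 18:50-19:30.
Bashir ∩ Rina ∩ Erik: 06:25-08:55, 16:00-16:35, 18:50-19:10.
Bashir ∩ Rina ∩ Erik ∩ Arjun: 06:25-08:55, 16:00-16:35, 18:50-19:10.
Bashir ∩ Rina ∩ Erik ∩ Arjun ∩ Farrukh: 06:25-08:55, 16:00-16:35, 18:50-19:10.
Those are the intersection windows.
The first common window of at least 60 minutes is 06:25-08:55, so the earliest start is 06:25.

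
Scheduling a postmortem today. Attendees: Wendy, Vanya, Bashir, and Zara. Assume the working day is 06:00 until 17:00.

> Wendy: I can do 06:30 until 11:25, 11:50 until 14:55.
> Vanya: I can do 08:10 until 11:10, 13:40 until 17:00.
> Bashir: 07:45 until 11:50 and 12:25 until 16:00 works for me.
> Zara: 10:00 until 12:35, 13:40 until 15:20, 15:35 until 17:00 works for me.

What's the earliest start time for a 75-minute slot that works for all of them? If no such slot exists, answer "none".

Wendy ∩ Vanya: 08:10-11:10, 13:40-14:55.
Wendy ∩ Vanya ∩ Bashir: 08:10-11:10, 13:40-14:55.
Wendy ∩ Vanya ∩ Bashir ∩ Zara: 10:00-11:10, 13:40-14:55.
The first common window of at least 75 minutes is 13:40-14:55, so the earliest start is 13:40.

13:40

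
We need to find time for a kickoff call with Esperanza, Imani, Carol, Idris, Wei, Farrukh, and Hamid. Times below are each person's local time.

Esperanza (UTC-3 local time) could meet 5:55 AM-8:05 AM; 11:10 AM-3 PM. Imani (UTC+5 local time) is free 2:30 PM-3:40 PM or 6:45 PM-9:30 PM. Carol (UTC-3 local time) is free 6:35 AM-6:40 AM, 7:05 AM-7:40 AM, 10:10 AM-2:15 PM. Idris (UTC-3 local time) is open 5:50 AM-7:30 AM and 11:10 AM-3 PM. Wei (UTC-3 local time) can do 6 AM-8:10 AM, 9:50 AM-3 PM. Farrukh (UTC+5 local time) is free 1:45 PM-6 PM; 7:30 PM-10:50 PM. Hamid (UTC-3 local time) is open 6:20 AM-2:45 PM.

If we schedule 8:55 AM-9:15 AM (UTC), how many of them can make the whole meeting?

3

Esperanza in UTC: 08:55-11:05, 14:10-18:00 (add 3h to convert from UTC-3).
Imani in UTC: 09:30-10:40, 13:45-16:30 (subtract 5h to convert from UTC+5).
Carol in UTC: 09:35-09:40, 10:05-10:40, 13:10-17:15 (add 3h to convert from UTC-3).
Idris in UTC: 08:50-10:30, 14:10-18:00 (add 3h to convert from UTC-3).
Wei in UTC: 09:00-11:10, 12:50-18:00 (add 3h to convert from UTC-3).
Farrukh in UTC: 08:45-13:00, 14:30-17:50 (subtract 5h to convert from UTC+5).
Hamid in UTC: 09:20-17:45 (add 3h to convert from UTC-3).
Esperanza, Idris, and Farrukh can make the full 08:55-09:15 slot — that's 3.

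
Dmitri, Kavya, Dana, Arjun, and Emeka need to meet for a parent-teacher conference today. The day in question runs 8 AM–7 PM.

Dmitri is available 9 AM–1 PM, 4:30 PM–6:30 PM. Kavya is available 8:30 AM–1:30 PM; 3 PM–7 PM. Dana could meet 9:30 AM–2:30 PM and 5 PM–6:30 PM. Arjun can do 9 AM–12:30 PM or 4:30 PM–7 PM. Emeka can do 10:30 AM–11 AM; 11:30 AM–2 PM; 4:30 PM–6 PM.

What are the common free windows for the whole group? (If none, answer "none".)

Dmitri ∩ Kavya: 09:00-13:00, 16:30-18:30.
Dmitri ∩ Kavya ∩ Dana: 09:30-13:00, 17:00-18:30.
Dmitri ∩ Kavya ∩ Dana ∩ Arjun: 09:30-12:30, 17:00-18:30.
Dmitri ∩ Kavya ∩ Dana ∩ Arjun ∩ Emeka: 10:30-11:00, 11:30-12:30, 17:00-18:00.
So the common availability across everyone is 10:30-11:00, 11:30-12:30, 17:00-18:00.

10:30-11:00, 11:30-12:30, 17:00-18:00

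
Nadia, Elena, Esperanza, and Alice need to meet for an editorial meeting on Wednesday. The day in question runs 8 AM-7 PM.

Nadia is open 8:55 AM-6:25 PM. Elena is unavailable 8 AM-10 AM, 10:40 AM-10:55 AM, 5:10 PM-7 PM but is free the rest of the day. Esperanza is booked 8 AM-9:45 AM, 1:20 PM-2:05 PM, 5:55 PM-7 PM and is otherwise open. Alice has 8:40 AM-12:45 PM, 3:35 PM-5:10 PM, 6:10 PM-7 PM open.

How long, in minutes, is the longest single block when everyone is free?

110

Nadia free: 08:55-18:25.
Elena free: 10:00-10:40, 10:55-17:10 (invert busy blocks within the working day).
Esperanza free: 09:45-13:20, 14:05-17:55 (invert busy blocks within the working day).
Alice free: 08:40-12:45, 15:35-17:10, 18:10-19:00.
Nadia ∩ Elena: 10:00-10:40, 10:55-17:10.
Nadia ∩ Elena ∩ Esperanza: 10:00-10:40, 10:55-13:20, 14:05-17:10.
Nadia ∩ Elena ∩ Esperanza ∩ Alice: 10:00-10:40, 10:55-12:45, 15:35-17:10.
Those are the intersection windows.
The longest is 10:55-12:45 at 110 minutes.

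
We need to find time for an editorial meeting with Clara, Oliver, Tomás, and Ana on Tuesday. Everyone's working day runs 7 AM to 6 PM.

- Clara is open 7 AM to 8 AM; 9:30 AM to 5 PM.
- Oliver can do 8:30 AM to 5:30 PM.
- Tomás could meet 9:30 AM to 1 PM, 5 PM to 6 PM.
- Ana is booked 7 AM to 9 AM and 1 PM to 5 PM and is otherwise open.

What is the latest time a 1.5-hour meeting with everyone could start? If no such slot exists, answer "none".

Clara free: 07:00-08:00, 09:30-17:00.
Oliver free: 08:30-17:30.
Tomás free: 09:30-13:00, 17:00-18:00.
Ana free: 09:00-13:00, 17:00-18:00 (invert busy blocks within the working day).
Clara ∩ Oliver: 09:30-17:00.
Clara ∩ Oliver ∩ Tomás: 09:30-13:00.
Clara ∩ Oliver ∩ Tomás ∩ Ana: 09:30-13:00.
Those are the intersection windows.
The last common window of at least 90 minutes is 09:30-13:00; a 90-minute meeting can start as late as 11:30 and still end by 13:00.

11:30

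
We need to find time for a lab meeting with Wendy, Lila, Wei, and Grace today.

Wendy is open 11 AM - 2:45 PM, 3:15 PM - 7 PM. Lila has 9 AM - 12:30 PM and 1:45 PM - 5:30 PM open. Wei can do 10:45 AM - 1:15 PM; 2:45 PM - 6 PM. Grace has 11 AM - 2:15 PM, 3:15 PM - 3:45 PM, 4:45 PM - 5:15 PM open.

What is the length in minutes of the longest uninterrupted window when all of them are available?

90

Wendy ∩ Lila: 11:00-12:30, 13:45-14:45, 15:15-17:30.
Wendy ∩ Lila ∩ Wei: 11:00-12:30, 15:15-17:30.
Wendy ∩ Lila ∩ Wei ∩ Grace: 11:00-12:30, 15:15-15:45, 16:45-17:15.
So the common availability across everyone is 11:00-12:30, 15:15-15:45, 16:45-17:15.
The longest is 11:00-12:30 at 90 minutes.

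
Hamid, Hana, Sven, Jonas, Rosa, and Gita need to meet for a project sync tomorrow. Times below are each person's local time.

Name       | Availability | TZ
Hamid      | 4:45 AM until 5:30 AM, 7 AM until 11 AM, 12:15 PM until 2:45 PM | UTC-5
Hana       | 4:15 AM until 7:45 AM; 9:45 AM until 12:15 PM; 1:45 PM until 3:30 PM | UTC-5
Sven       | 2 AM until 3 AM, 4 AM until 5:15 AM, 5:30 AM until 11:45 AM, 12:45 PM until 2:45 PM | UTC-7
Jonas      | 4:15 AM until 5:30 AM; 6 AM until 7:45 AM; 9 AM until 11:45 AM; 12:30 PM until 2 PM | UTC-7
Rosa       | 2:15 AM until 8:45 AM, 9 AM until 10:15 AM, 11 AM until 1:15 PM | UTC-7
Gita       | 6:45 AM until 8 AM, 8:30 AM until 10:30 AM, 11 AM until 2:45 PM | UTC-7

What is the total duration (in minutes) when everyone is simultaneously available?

Hamid in UTC: 09:45-10:30, 12:00-16:00, 17:15-19:45 (add 5h to convert from UTC-5).
Hana in UTC: 09:15-12:45, 14:45-17:15, 18:45-20:30 (add 5h to convert from UTC-5).
Sven in UTC: 09:00-10:00, 11:00-12:15, 12:30-18:45, 19:45-21:45 (add 7h to convert from UTC-7).
Jonas in UTC: 11:15-12:30, 13:00-14:45, 16:00-18:45, 19:30-21:00 (add 7h to convert from UTC-7).
Rosa in UTC: 09:15-15:45, 16:00-17:15, 18:00-20:15 (add 7h to convert from UTC-7).
Gita in UTC: 13:45-15:00, 15:30-17:30, 18:00-21:45 (add 7h to convert from UTC-7).
Hamid ∩ Hana: 09:45-10:30, 12:00-12:45, 14:45-16:00, 18:45-19:45.
Hamid ∩ Hana ∩ Sven: 09:45-10:00, 12:00-12:15, 12:30-12:45, 14:45-16:00.
Hamid ∩ Hana ∩ Sven ∩ Jonas: 12:00-12:15.
Hamid ∩ Hana ∩ Sven ∩ Jonas ∩ Rosa: 12:00-12:15.
Hamid ∩ Hana ∩ Sven ∩ Jonas ∩ Rosa ∩ Gita: ∅.
There is no time when everyone is free.
There is no common window, so the total is 0 minutes.

0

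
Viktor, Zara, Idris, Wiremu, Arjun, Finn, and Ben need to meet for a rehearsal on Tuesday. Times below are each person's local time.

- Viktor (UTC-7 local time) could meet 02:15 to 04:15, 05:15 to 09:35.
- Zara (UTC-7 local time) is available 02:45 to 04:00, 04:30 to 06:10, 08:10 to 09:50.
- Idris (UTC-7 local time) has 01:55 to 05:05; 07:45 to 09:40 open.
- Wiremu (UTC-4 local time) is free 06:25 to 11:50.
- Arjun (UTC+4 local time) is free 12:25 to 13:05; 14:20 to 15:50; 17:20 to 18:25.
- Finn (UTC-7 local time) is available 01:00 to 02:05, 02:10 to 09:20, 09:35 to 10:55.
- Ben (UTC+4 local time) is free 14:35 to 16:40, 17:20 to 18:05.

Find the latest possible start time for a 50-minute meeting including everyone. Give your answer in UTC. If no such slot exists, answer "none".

Viktor in UTC: 09:15-11:15, 12:15-16:35 (add 7h to convert from UTC-7).
Zara in UTC: 09:45-11:00, 11:30-13:10, 15:10-16:50 (add 7h to convert from UTC-7).
Idris in UTC: 08:55-12:05, 14:45-16:40 (add 7h to convert from UTC-7).
Wiremu in UTC: 10:25-15:50 (add 4h to convert from UTC-4).
Arjun in UTC: 08:25-09:05, 10:20-11:50, 13:20-14:25 (subtract 4h to convert from UTC+4).
Finn in UTC: 08:00-09:05, 09:10-16:20, 16:35-17:55 (add 7h to convert from UTC-7).
Ben in UTC: 10:35-12:40, 13:20-14:05 (subtract 4h to convert from UTC+4).
Viktor ∩ Zara: 09:45-11:00, 12:15-13:10, 15:10-16:35.
Viktor ∩ Zara ∩ Idris: 09:45-11:00, 15:10-16:35.
Viktor ∩ Zara ∩ Idris ∩ Wiremu: 10:25-11:00, 15:10-15:50.
Viktor ∩ Zara ∩ Idris ∩ Wiremu ∩ Arjun: 10:25-11:00.
Viktor ∩ Zara ∩ Idris ∩ Wiremu ∩ Arjun ∩ Finn: 10:25-11:00.
Viktor ∩ Zara ∩ Idris ∩ Wiremu ∩ Arjun ∩ Finn ∩ Ben: 10:35-11:00.
No common window is at least 50 minutes long.

none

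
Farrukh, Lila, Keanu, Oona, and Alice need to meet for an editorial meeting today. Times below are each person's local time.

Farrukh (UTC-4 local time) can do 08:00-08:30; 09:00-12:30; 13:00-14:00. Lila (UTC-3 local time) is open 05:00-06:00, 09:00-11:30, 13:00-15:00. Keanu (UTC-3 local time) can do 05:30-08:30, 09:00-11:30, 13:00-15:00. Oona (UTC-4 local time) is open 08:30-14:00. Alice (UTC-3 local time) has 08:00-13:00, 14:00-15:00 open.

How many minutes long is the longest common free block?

Farrukh in UTC: 12:00-12:30, 13:00-16:30, 17:00-18:00 (add 4h to convert from UTC-4).
Lila in UTC: 08:00-09:00, 12:00-14:30, 16:00-18:00 (add 3h to convert from UTC-3).
Keanu in UTC: 08:30-11:30, 12:00-14:30, 16:00-18:00 (add 3h to convert from UTC-3).
Oona in UTC: 12:30-18:00 (add 4h to convert from UTC-4).
Alice in UTC: 11:00-16:00, 17:00-18:00 (add 3h to convert from UTC-3).
Farrukh ∩ Lila: 12:00-12:30, 13:00-14:30, 16:00-16:30, 17:00-18:00.
Farrukh ∩ Lila ∩ Keanu: 12:00-12:30, 13:00-14:30, 16:00-16:30, 17:00-18:00.
Farrukh ∩ Lila ∩ Keanu ∩ Oona: 13:00-14:30, 16:00-16:30, 17:00-18:00.
Farrukh ∩ Lila ∩ Keanu ∩ Oona ∩ Alice: 13:00-14:30, 17:00-18:00.
So the common availability across everyone is 13:00-14:30, 17:00-18:00.
The longest is 13:00-14:30 at 90 minutes.

90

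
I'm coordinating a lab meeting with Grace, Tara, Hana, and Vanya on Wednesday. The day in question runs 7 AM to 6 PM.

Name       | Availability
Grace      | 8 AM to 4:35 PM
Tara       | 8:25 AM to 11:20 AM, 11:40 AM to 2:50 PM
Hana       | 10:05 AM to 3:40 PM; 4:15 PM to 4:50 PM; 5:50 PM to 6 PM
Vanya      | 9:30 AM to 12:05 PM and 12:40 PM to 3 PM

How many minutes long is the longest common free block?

130

Grace ∩ Tara: 08:25-11:20, 11:40-14:50.
Grace ∩ Tara ∩ Hana: 10:05-11:20, 11:40-14:50.
Grace ∩ Tara ∩ Hana ∩ Vanya: 10:05-11:20, 11:40-12:05, 12:40-14:50.
So the common availability across everyone is 10:05-11:20, 11:40-12:05, 12:40-14:50.
The longest is 12:40-14:50 at 130 minutes.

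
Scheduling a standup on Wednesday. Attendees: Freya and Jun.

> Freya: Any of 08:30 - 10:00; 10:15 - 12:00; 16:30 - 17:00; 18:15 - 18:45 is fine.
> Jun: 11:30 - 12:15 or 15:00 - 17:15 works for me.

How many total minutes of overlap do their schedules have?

Freya ∩ Jun: 11:30-12:00, 16:30-17:00.
So the common availability across everyone is 11:30-12:00, 16:30-17:00.
Summing the common windows: 30 + 30 = 60 minutes.

60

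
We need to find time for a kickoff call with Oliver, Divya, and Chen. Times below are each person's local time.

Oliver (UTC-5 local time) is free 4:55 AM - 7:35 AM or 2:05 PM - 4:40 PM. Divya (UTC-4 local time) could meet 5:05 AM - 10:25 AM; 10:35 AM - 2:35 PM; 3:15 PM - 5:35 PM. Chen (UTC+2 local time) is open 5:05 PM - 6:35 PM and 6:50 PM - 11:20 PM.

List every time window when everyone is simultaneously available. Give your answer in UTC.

19:15-21:20

Oliver in UTC: 09:55-12:35, 19:05-21:40 (add 5h to convert from UTC-5).
Divya in UTC: 09:05-14:25, 14:35-18:35, 19:15-21:35 (add 4h to convert from UTC-4).
Chen in UTC: 15:05-16:35, 16:50-21:20 (subtract 2h to convert from UTC+2).
Oliver ∩ Divya: 09:55-12:35, 19:15-21:35.
Oliver ∩ Divya ∩ Chen: 19:15-21:20.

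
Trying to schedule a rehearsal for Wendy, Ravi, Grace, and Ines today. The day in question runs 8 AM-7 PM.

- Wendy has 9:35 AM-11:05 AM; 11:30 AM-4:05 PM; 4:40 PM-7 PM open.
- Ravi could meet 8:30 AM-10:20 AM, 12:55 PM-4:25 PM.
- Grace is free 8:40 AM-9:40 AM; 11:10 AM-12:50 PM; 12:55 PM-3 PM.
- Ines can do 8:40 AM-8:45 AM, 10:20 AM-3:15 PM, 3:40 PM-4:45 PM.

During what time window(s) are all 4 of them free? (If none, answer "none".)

12:55-15:00

Wendy ∩ Ravi: 09:35-10:20, 12:55-16:05.
Wendy ∩ Ravi ∩ Grace: 09:35-09:40, 12:55-15:00.
Wendy ∩ Ravi ∩ Grace ∩ Ines: 12:55-15:00.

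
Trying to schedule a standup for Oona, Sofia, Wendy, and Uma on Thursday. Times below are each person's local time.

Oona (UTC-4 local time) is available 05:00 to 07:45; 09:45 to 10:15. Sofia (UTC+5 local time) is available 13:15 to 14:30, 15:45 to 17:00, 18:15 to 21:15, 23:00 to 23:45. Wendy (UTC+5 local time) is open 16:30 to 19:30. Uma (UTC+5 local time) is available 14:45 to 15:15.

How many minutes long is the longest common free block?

Oona in UTC: 09:00-11:45, 13:45-14:15 (add 4h to convert from UTC-4).
Sofia in UTC: 08:15-09:30, 10:45-12:00, 13:15-16:15, 18:00-18:45 (subtract 5h to convert from UTC+5).
Wendy in UTC: 11:30-14:30 (subtract 5h to convert from UTC+5).
Uma in UTC: 09:45-10:15 (subtract 5h to convert from UTC+5).
Oona ∩ Sofia: 09:00-09:30, 10:45-11:45, 13:45-14:15.
Oona ∩ Sofia ∩ Wendy: 11:30-11:45, 13:45-14:15.
Oona ∩ Sofia ∩ Wendy ∩ Uma: ∅.
There is no time when everyone is free.
No common window exists, so the longest block is 0 minutes.

0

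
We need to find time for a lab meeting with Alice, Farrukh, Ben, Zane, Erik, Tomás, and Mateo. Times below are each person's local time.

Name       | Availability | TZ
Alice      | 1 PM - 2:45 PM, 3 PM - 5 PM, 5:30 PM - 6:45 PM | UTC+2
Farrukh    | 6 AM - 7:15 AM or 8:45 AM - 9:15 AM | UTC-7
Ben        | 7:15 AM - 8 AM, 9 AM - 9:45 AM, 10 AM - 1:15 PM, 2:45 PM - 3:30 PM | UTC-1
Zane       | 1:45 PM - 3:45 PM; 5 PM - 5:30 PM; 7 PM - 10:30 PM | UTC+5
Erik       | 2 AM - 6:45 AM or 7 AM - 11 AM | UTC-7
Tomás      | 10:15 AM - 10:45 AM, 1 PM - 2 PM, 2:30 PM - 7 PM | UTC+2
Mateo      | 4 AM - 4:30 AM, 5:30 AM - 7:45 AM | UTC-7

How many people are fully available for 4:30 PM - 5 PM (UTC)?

Alice in UTC: 11:00-12:45, 13:00-15:00, 15:30-16:45 (subtract 2h to convert from UTC+2).
Farrukh in UTC: 13:00-14:15, 15:45-16:15 (add 7h to convert from UTC-7).
Ben in UTC: 08:15-09:00, 10:00-10:45, 11:00-14:15, 15:45-16:30 (add 1h to convert from UTC-1).
Zane in UTC: 08:45-10:45, 12:00-12:30, 14:00-17:30 (subtract 5h to convert from UTC+5).
Erik in UTC: 09:00-13:45, 14:00-18:00 (add 7h to convert from UTC-7).
Tomás in UTC: 08:15-08:45, 11:00-12:00, 12:30-17:00 (subtract 2h to convert from UTC+2).
Mateo in UTC: 11:00-11:30, 12:30-14:45 (add 7h to convert from UTC-7).
Zane, Erik, and Tomás can make the full 16:30-17:00 slot — that's 3.

3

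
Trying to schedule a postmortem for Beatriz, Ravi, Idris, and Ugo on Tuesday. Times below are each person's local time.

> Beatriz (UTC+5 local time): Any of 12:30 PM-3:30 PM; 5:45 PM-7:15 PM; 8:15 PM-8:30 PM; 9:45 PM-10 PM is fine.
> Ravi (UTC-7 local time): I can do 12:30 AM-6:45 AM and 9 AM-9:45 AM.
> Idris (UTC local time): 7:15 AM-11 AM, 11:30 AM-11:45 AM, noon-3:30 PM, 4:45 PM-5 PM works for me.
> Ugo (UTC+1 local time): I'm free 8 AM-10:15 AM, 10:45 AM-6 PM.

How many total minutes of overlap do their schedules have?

210

Beatriz in UTC: 07:30-10:30, 12:45-14:15, 15:15-15:30, 16:45-17:00 (subtract 5h to convert from UTC+5).
Ravi in UTC: 07:30-13:45, 16:00-16:45 (add 7h to convert from UTC-7).
Idris in UTC: 07:15-11:00, 11:30-11:45, 12:00-15:30, 16:45-17:00.
Ugo in UTC: 07:00-09:15, 09:45-17:00 (subtract 1h to convert from UTC+1).
Beatriz ∩ Ravi: 07:30-10:30, 12:45-13:45.
Beatriz ∩ Ravi ∩ Idris: 07:30-10:30, 12:45-13:45.
Beatriz ∩ Ravi ∩ Idris ∩ Ugo: 07:30-09:15, 09:45-10:30, 12:45-13:45.
So the common availability across everyone is 07:30-09:15, 09:45-10:30, 12:45-13:45.
Summing the common windows: 105 + 45 + 60 = 210 minutes.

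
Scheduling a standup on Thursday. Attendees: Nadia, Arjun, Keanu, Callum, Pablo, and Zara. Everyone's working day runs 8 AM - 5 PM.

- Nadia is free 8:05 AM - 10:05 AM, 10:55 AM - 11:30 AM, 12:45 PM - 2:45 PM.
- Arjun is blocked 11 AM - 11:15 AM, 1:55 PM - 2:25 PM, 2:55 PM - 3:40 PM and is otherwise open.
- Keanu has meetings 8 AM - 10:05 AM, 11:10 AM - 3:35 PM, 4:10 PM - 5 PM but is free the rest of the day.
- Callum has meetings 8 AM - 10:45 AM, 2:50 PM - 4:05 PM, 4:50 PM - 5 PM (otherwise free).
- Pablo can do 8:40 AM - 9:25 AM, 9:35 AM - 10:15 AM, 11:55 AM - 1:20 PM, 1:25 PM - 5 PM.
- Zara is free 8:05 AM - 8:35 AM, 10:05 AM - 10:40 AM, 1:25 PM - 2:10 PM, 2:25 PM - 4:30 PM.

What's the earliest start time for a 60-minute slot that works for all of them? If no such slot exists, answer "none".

Nadia free: 08:05-10:05, 10:55-11:30, 12:45-14:45.
Arjun free: 08:00-11:00, 11:15-13:55, 14:25-14:55, 15:40-17:00 (invert busy blocks within the working day).
Keanu free: 10:05-11:10, 15:35-16:10 (invert busy blocks within the working day).
Callum free: 10:45-14:50, 16:05-16:50 (invert busy blocks within the working day).
Pablo free: 08:40-09:25, 09:35-10:15, 11:55-13:20, 13:25-17:00.
Zara free: 08:05-08:35, 10:05-10:40, 13:25-14:10, 14:25-16:30.
Nadia ∩ Arjun: 08:05-10:05, 10:55-11:00, 11:15-11:30, 12:45-13:55, 14:25-14:45.
Nadia ∩ Arjun ∩ Keanu: 10:55-11:00.
Nadia ∩ Arjun ∩ Keanu ∩ Callum: 10:55-11:00.
Nadia ∩ Arjun ∩ Keanu ∩ Callum ∩ Pablo: ∅.
Nadia ∩ Arjun ∩ Keanu ∩ Callum ∩ Pablo ∩ Zara: ∅.
There is no time when everyone is free.
No common window is at least 60 minutes long.

none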